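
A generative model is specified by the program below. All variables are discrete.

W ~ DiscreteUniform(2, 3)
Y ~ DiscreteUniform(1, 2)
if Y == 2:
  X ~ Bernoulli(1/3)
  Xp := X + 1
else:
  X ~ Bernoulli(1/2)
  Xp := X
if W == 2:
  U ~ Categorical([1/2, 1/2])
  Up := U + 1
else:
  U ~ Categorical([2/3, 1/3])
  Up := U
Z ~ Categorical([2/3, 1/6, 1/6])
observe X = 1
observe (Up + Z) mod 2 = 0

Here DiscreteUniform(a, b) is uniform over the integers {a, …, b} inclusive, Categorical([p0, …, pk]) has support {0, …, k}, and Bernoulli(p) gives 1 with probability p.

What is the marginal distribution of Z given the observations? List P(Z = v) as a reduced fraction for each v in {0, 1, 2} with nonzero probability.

P(Z=0) = 7/10, P(Z=1) = 1/8, P(Z=2) = 7/40

Enumerate traces; 12 have nonzero weight after conditioning:
  (W=2, Y=1, X=1, U=0, Z=1) weight 1/96
  (W=2, Y=1, X=1, U=1, Z=0) weight 1/24
  (W=2, Y=1, X=1, U=1, Z=2) weight 1/96
  (W=2, Y=2, X=1, U=0, Z=1) weight 1/144
  (W=2, Y=2, X=1, U=1, Z=0) weight 1/36
  (W=2, Y=2, X=1, U=1, Z=2) weight 1/144
  (W=3, Y=1, X=1, U=0, Z=0) weight 1/18
  (W=3, Y=1, X=1, U=0, Z=2) weight 1/72
  … 4 more
Group by Z:
  weight(Z=0) = 35/216
  weight(Z=1) = 25/864
  weight(Z=2) = 35/864
Total weight = 35/216 + 25/864 + 35/864 = 25/108
P(Z=0 | obs) = 35/216 / 25/108 = 7/10
P(Z=1 | obs) = 25/864 / 25/108 = 1/8
P(Z=2 | obs) = 35/864 / 25/108 = 7/40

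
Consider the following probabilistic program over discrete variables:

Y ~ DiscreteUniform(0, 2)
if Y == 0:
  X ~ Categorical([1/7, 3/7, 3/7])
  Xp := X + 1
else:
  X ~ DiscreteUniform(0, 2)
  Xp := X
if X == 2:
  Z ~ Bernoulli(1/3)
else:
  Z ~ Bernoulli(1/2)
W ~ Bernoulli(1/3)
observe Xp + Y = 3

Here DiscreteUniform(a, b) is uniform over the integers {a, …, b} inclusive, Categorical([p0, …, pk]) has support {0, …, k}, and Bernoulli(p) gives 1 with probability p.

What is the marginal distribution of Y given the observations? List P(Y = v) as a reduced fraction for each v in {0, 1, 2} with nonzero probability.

P(Y=0) = 9/23, P(Y=1) = 7/23, P(Y=2) = 7/23

Enumerate traces; 12 have nonzero weight after conditioning:
  (Y=0, X=2, Z=0, W=0) weight 4/63
  (Y=0, X=2, Z=0, W=1) weight 2/63
  (Y=0, X=2, Z=1, W=0) weight 2/63
  (Y=0, X=2, Z=1, W=1) weight 1/63
  (Y=1, X=2, Z=0, W=0) weight 4/81
  (Y=1, X=2, Z=0, W=1) weight 2/81
  (Y=1, X=2, Z=1, W=0) weight 2/81
  (Y=1, X=2, Z=1, W=1) weight 1/81
  (Y=2, X=1, Z=0, W=0) weight 1/27
  … 3 more
Group by Y:
  weight(Y=0) = 1/7
  weight(Y=1) = 1/9
  weight(Y=2) = 1/9
Total weight = 1/7 + 1/9 + 1/9 = 23/63
P(Y=0 | obs) = 1/7 / 23/63 = 9/23
P(Y=1 | obs) = 1/9 / 23/63 = 7/23
P(Y=2 | obs) = 1/9 / 23/63 = 7/23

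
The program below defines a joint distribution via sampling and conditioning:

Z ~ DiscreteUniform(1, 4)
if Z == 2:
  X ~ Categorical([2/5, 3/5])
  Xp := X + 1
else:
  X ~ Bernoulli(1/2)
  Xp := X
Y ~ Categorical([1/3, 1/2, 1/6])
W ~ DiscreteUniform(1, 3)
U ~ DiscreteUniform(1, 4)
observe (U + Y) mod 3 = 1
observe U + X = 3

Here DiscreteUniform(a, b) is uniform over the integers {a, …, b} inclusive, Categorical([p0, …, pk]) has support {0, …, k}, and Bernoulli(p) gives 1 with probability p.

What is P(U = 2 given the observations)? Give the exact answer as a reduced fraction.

P(U = 2 | obs) = 7/26

Enumerate traces; 24 have nonzero weight after conditioning:
  (Z=1, X=0, Y=1, W=1, U=3) weight 1/192
  (Z=1, X=0, Y=1, W=2, U=3) weight 1/192
  (Z=1, X=0, Y=1, W=3, U=3) weight 1/192
  (Z=1, X=1, Y=2, W=1, U=2) weight 1/576
  (Z=1, X=1, Y=2, W=2, U=2) weight 1/576
  (Z=1, X=1, Y=2, W=3, U=2) weight 1/576
  (Z=2, X=0, Y=1, W=1, U=3) weight 1/240
  (Z=2, X=0, Y=1, W=2, U=3) weight 1/240
  … 16 more
Group by U:
  weight(U=2) = 7/320
  weight(U=3) = 19/320
Total weight = 7/320 + 19/320 = 13/160
P(U=2 | obs) = 7/320 / 13/160 = 7/26
P(U=3 | obs) = 19/320 / 13/160 = 19/26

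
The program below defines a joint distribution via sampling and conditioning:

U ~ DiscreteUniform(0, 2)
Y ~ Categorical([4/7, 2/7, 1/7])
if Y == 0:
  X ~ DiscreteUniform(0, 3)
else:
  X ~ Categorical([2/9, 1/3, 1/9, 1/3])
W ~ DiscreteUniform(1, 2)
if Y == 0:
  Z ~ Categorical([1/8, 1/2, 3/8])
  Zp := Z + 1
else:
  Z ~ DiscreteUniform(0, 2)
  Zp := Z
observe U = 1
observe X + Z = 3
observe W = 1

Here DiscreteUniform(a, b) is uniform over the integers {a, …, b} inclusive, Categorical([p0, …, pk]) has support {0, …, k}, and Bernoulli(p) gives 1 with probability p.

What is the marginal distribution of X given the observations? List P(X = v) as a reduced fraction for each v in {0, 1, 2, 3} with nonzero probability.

P(X=1) = 51/128, P(X=2) = 11/32, P(X=3) = 33/128

Enumerate traces; 9 have nonzero weight after conditioning:
  (U=1, Y=0, X=1, W=1, Z=2) weight 1/112
  (U=1, Y=0, X=2, W=1, Z=1) weight 1/84
  (U=1, Y=0, X=3, W=1, Z=0) weight 1/336
  (U=1, Y=1, X=1, W=1, Z=2) weight 1/189
  (U=1, Y=1, X=2, W=1, Z=1) weight 1/567
  (U=1, Y=1, X=3, W=1, Z=0) weight 1/189
  (U=1, Y=2, X=1, W=1, Z=2) weight 1/378
  (U=1, Y=2, X=2, W=1, Z=1) weight 1/1134
  … 1 more
Group by X:
  weight(X=1) = 17/1008
  weight(X=2) = 11/756
  weight(X=3) = 11/1008
Total weight = 17/1008 + 11/756 + 11/1008 = 8/189
P(X=1 | obs) = 17/1008 / 8/189 = 51/128
P(X=2 | obs) = 11/756 / 8/189 = 11/32
P(X=3 | obs) = 11/1008 / 8/189 = 33/128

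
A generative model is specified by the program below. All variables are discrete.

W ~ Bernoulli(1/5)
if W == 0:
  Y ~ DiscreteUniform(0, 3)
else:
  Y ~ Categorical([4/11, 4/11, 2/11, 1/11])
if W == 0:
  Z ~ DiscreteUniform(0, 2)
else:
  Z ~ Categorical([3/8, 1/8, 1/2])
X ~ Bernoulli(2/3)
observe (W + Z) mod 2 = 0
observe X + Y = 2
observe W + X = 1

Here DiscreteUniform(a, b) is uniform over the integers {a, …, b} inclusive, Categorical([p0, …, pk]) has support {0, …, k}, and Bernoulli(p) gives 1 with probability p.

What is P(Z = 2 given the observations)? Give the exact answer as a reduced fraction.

Enumerate traces; 3 have nonzero weight after conditioning:
  (W=0, Y=1, Z=0, X=1) weight 2/45
  (W=0, Y=1, Z=2, X=1) weight 2/45
  (W=1, Y=2, Z=1, X=0) weight 1/660
Group by Z:
  weight(Z=0) = 2/45
  weight(Z=1) = 1/660
  weight(Z=2) = 2/45
Total weight = 2/45 + 1/660 + 2/45 = 179/1980
P(Z=0 | obs) = 2/45 / 179/1980 = 88/179
P(Z=1 | obs) = 1/660 / 179/1980 = 3/179
P(Z=2 | obs) = 2/45 / 179/1980 = 88/179

P(Z = 2 | obs) = 88/179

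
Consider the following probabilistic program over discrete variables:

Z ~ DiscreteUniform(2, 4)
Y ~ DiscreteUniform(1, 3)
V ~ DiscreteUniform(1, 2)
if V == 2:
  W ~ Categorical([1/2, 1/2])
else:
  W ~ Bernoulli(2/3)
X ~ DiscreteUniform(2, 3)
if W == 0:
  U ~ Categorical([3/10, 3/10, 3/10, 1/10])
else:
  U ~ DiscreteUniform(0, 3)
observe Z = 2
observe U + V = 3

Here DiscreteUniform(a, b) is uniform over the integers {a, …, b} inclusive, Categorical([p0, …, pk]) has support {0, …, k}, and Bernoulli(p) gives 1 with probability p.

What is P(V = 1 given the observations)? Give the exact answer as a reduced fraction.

Enumerate traces; 24 have nonzero weight after conditioning:
  (Z=2, Y=1, V=1, W=0, X=2, U=2) weight 1/360
  (Z=2, Y=1, V=1, W=0, X=3, U=2) weight 1/360
  (Z=2, Y=1, V=1, W=1, X=2, U=2) weight 1/216
  (Z=2, Y=1, V=1, W=1, X=3, U=2) weight 1/216
  (Z=2, Y=1, V=2, W=0, X=2, U=1) weight 1/240
  (Z=2, Y=1, V=2, W=0, X=3, U=1) weight 1/240
  (Z=2, Y=1, V=2, W=1, X=2, U=1) weight 1/288
  (Z=2, Y=1, V=2, W=1, X=3, U=1) weight 1/288
  … 16 more
Group by V:
  weight(V=1) = 2/45
  weight(V=2) = 11/240
Total weight = 2/45 + 11/240 = 13/144
P(V=1 | obs) = 2/45 / 13/144 = 32/65
P(V=2 | obs) = 11/240 / 13/144 = 33/65

P(V = 1 | obs) = 32/65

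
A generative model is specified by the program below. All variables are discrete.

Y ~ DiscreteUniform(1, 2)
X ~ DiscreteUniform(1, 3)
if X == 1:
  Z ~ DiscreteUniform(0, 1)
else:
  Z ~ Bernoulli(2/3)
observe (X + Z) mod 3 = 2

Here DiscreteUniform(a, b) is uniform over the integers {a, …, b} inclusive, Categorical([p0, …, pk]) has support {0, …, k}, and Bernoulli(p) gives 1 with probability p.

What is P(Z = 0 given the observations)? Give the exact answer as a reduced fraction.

P(Z = 0 | obs) = 2/5

Enumerate traces; 4 have nonzero weight after conditioning:
  (Y=1, X=1, Z=1) weight 1/12
  (Y=1, X=2, Z=0) weight 1/18
  (Y=2, X=1, Z=1) weight 1/12
  (Y=2, X=2, Z=0) weight 1/18
Group by Z:
  weight(Z=0) = 1/9
  weight(Z=1) = 1/6
Total weight = 1/9 + 1/6 = 5/18
P(Z=0 | obs) = 1/9 / 5/18 = 2/5
P(Z=1 | obs) = 1/6 / 5/18 = 3/5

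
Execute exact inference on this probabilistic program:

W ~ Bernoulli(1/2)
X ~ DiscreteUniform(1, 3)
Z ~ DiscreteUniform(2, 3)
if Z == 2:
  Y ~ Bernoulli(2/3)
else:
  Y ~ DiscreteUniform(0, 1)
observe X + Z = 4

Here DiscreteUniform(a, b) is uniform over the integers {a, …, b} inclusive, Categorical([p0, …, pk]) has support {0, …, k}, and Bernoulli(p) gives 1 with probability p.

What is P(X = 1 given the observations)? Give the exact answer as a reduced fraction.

Enumerate traces; 8 have nonzero weight after conditioning:
  (W=0, X=1, Z=3, Y=0) weight 1/24
  (W=0, X=1, Z=3, Y=1) weight 1/24
  (W=0, X=2, Z=2, Y=0) weight 1/36
  (W=0, X=2, Z=2, Y=1) weight 1/18
  (W=1, X=1, Z=3, Y=0) weight 1/24
  (W=1, X=1, Z=3, Y=1) weight 1/24
  (W=1, X=2, Z=2, Y=0) weight 1/36
  (W=1, X=2, Z=2, Y=1) weight 1/18
Group by X:
  weight(X=1) = 1/6
  weight(X=2) = 1/6
Total weight = 1/6 + 1/6 = 1/3
P(X=1 | obs) = 1/6 / 1/3 = 1/2
P(X=2 | obs) = 1/6 / 1/3 = 1/2

P(X = 1 | obs) = 1/2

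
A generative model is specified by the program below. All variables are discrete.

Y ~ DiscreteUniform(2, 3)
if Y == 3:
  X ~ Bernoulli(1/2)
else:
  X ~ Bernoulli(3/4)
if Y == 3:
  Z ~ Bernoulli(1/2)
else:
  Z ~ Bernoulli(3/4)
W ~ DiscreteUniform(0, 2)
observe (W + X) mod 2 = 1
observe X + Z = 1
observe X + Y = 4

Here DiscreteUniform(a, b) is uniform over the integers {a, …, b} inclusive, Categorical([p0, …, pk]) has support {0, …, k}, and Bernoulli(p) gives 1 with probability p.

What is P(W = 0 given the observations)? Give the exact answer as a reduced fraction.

P(W = 0 | obs) = 1/2

Enumerate traces; 2 have nonzero weight after conditioning:
  (Y=3, X=1, Z=0, W=0) weight 1/24
  (Y=3, X=1, Z=0, W=2) weight 1/24
Group by W:
  weight(W=0) = 1/24
  weight(W=2) = 1/24
Total weight = 1/24 + 1/24 = 1/12
P(W=0 | obs) = 1/24 / 1/12 = 1/2
P(W=2 | obs) = 1/24 / 1/12 = 1/2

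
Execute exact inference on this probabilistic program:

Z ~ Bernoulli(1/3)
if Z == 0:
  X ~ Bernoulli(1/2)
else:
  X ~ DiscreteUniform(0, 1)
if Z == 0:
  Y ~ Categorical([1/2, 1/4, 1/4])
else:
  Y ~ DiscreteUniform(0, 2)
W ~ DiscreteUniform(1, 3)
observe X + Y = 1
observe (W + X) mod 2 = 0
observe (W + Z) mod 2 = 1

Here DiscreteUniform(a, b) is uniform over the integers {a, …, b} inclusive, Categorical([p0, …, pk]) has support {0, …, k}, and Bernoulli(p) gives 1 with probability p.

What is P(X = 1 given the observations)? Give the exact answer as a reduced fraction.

P(X = 1 | obs) = 6/7

Enumerate traces; 3 have nonzero weight after conditioning:
  (Z=0, X=1, Y=0, W=1) weight 1/18
  (Z=0, X=1, Y=0, W=3) weight 1/18
  (Z=1, X=0, Y=1, W=2) weight 1/54
Group by X:
  weight(X=0) = 1/54
  weight(X=1) = 1/9
Total weight = 1/54 + 1/9 = 7/54
P(X=0 | obs) = 1/54 / 7/54 = 1/7
P(X=1 | obs) = 1/9 / 7/54 = 6/7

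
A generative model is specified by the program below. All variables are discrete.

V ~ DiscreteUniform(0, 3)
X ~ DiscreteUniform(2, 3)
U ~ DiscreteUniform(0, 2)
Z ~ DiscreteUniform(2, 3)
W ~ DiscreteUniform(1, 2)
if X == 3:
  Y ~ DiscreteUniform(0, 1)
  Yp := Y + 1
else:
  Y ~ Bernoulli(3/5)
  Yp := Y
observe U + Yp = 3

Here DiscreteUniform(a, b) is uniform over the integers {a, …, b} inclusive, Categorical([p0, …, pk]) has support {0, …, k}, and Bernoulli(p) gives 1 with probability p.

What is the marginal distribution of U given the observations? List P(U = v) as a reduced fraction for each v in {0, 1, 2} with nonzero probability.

Enumerate traces; 48 have nonzero weight after conditioning:
  (V=0, X=2, U=2, Z=2, W=1, Y=1) weight 1/160
  (V=0, X=2, U=2, Z=2, W=2, Y=1) weight 1/160
  (V=0, X=2, U=2, Z=3, W=1, Y=1) weight 1/160
  (V=0, X=2, U=2, Z=3, W=2, Y=1) weight 1/160
  (V=0, X=3, U=1, Z=2, W=1, Y=1) weight 1/192
  (V=0, X=3, U=1, Z=2, W=2, Y=1) weight 1/192
  (V=0, X=3, U=1, Z=3, W=1, Y=1) weight 1/192
  (V=0, X=3, U=1, Z=3, W=2, Y=1) weight 1/192
  … 40 more
Group by U:
  weight(U=1) = 1/12
  weight(U=2) = 11/60
Total weight = 1/12 + 11/60 = 4/15
P(U=1 | obs) = 1/12 / 4/15 = 5/16
P(U=2 | obs) = 11/60 / 4/15 = 11/16

P(U=1) = 5/16, P(U=2) = 11/16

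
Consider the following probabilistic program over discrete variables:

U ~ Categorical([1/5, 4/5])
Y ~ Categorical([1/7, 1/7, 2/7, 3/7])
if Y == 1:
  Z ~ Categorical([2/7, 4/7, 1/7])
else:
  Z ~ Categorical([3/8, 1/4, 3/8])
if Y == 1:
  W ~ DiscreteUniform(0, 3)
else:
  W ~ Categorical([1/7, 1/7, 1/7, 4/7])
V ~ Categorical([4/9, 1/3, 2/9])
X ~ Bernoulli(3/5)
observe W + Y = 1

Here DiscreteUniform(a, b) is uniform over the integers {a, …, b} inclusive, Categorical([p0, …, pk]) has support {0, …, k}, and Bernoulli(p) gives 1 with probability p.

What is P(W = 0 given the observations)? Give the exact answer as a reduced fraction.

Enumerate traces; 72 have nonzero weight after conditioning:
  (U=0, Y=0, Z=0, W=1, V=0, X=0) weight 1/3675
  (U=0, Y=0, Z=0, W=1, V=0, X=1) weight 1/2450
  (U=0, Y=0, Z=0, W=1, V=1, X=0) weight 1/4900
  (U=0, Y=0, Z=0, W=1, V=1, X=1) weight 3/9800
  (U=0, Y=0, Z=0, W=1, V=2, X=0) weight 1/7350
  (U=0, Y=0, Z=0, W=1, V=2, X=1) weight 1/4900
  (U=0, Y=0, Z=1, W=1, V=0, X=0) weight 2/11025
  (U=0, Y=0, Z=1, W=1, V=0, X=1) weight 1/3675
  (U=0, Y=1, Z=0, W=0, V=0, X=0) weight 4/11025
  … 63 more
Group by W:
  weight(W=0) = 1/28
  weight(W=1) = 1/49
Total weight = 1/28 + 1/49 = 11/196
P(W=0 | obs) = 1/28 / 11/196 = 7/11
P(W=1 | obs) = 1/49 / 11/196 = 4/11

P(W = 0 | obs) = 7/11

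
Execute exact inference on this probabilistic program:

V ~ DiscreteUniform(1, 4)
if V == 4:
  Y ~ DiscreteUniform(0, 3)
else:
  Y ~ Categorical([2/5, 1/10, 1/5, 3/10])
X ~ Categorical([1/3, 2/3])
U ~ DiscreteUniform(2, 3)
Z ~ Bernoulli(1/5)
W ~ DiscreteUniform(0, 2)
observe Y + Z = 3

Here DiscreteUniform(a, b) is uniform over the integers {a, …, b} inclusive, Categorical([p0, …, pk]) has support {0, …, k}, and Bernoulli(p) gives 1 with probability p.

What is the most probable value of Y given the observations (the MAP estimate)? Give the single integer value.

argmax_v P(Y = v | obs) = 3

Enumerate traces; 96 have nonzero weight after conditioning:
  (V=1, Y=2, X=0, U=2, Z=1, W=0) weight 1/1800
  (V=1, Y=2, X=0, U=2, Z=1, W=1) weight 1/1800
  (V=1, Y=2, X=0, U=2, Z=1, W=2) weight 1/1800
  (V=1, Y=2, X=0, U=3, Z=1, W=0) weight 1/1800
  (V=1, Y=2, X=0, U=3, Z=1, W=1) weight 1/1800
  (V=1, Y=2, X=0, U=3, Z=1, W=2) weight 1/1800
  (V=1, Y=2, X=1, U=2, Z=1, W=0) weight 1/900
  (V=1, Y=2, X=1, U=2, Z=1, W=1) weight 1/900
  (V=1, Y=3, X=0, U=2, Z=0, W=0) weight 1/300
  … 87 more
Group by Y:
  weight(Y=2) = 17/400
  weight(Y=3) = 23/100
Total weight = 17/400 + 23/100 = 109/400
P(Y=2 | obs) = 17/400 / 109/400 = 17/109
P(Y=3 | obs) = 23/100 / 109/400 = 92/109
argmax = 3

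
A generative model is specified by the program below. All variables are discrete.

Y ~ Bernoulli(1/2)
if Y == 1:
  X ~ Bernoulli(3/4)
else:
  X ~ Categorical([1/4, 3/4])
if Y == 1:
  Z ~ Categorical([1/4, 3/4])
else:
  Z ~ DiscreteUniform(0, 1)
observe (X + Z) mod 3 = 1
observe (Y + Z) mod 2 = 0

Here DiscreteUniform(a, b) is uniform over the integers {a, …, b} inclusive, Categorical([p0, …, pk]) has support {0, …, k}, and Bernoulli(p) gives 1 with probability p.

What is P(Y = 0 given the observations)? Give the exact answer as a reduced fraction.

Enumerate traces; 2 have nonzero weight after conditioning:
  (Y=0, X=1, Z=0) weight 3/16
  (Y=1, X=0, Z=1) weight 3/32
Group by Y:
  weight(Y=0) = 3/16
  weight(Y=1) = 3/32
Total weight = 3/16 + 3/32 = 9/32
P(Y=0 | obs) = 3/16 / 9/32 = 2/3
P(Y=1 | obs) = 3/32 / 9/32 = 1/3

P(Y = 0 | obs) = 2/3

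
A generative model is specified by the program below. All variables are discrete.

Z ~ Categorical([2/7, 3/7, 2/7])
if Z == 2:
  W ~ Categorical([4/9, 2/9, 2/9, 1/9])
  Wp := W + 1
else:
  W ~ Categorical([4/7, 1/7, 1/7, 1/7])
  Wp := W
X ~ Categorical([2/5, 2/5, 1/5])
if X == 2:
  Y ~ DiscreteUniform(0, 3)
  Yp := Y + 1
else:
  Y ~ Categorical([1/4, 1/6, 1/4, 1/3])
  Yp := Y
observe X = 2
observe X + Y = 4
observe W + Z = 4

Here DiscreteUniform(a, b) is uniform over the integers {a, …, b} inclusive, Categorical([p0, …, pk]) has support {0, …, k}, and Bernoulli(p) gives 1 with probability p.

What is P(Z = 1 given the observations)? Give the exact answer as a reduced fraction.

Enumerate traces; 2 have nonzero weight after conditioning:
  (Z=1, W=3, X=2, Y=2) weight 3/980
  (Z=2, W=2, X=2, Y=2) weight 1/315
Group by Z:
  weight(Z=1) = 3/980
  weight(Z=2) = 1/315
Total weight = 3/980 + 1/315 = 11/1764
P(Z=1 | obs) = 3/980 / 11/1764 = 27/55
P(Z=2 | obs) = 1/315 / 11/1764 = 28/55

P(Z = 1 | obs) = 27/55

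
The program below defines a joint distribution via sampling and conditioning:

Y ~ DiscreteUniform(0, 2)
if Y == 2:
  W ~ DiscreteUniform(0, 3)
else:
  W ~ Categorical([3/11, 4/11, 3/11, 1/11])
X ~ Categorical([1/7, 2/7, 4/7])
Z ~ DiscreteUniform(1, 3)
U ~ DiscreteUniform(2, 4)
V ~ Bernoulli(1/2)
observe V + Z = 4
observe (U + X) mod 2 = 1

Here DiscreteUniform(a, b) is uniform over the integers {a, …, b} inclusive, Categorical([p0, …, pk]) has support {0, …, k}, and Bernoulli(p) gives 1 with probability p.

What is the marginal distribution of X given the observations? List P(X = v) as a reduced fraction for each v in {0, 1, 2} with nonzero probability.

P(X=0) = 1/9, P(X=1) = 4/9, P(X=2) = 4/9

Enumerate traces; 48 have nonzero weight after conditioning:
  (Y=0, W=0, X=0, Z=3, U=3, V=1) weight 1/1386
  (Y=0, W=0, X=1, Z=3, U=2, V=1) weight 1/693
  (Y=0, W=0, X=1, Z=3, U=4, V=1) weight 1/693
  (Y=0, W=0, X=2, Z=3, U=3, V=1) weight 2/693
  (Y=0, W=1, X=0, Z=3, U=3, V=1) weight 2/2079
  (Y=0, W=1, X=1, Z=3, U=2, V=1) weight 4/2079
  (Y=0, W=1, X=1, Z=3, U=4, V=1) weight 4/2079
  (Y=0, W=1, X=2, Z=3, U=3, V=1) weight 8/2079
  … 40 more
Group by X:
  weight(X=0) = 1/126
  weight(X=1) = 2/63
  weight(X=2) = 2/63
Total weight = 1/126 + 2/63 + 2/63 = 1/14
P(X=0 | obs) = 1/126 / 1/14 = 1/9
P(X=1 | obs) = 2/63 / 1/14 = 4/9
P(X=2 | obs) = 2/63 / 1/14 = 4/9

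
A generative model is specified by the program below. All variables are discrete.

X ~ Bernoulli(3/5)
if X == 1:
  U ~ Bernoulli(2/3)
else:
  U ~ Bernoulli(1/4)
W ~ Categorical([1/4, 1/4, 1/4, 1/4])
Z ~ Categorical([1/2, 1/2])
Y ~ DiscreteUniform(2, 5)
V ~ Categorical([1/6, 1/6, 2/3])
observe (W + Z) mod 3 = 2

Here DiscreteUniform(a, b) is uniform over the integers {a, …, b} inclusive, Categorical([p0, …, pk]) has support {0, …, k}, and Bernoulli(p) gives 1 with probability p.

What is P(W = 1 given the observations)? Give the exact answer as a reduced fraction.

P(W = 1 | obs) = 1/2

Enumerate traces; 96 have nonzero weight after conditioning:
  (X=0, U=0, W=1, Z=1, Y=2, V=0) weight 1/640
  (X=0, U=0, W=1, Z=1, Y=2, V=1) weight 1/640
  (X=0, U=0, W=1, Z=1, Y=2, V=2) weight 1/160
  (X=0, U=0, W=1, Z=1, Y=3, V=0) weight 1/640
  (X=0, U=0, W=1, Z=1, Y=3, V=1) weight 1/640
  (X=0, U=0, W=1, Z=1, Y=3, V=2) weight 1/160
  (X=0, U=0, W=1, Z=1, Y=4, V=0) weight 1/640
  (X=0, U=0, W=1, Z=1, Y=4, V=1) weight 1/640
  (X=0, U=0, W=2, Z=0, Y=2, V=0) weight 1/640
  … 87 more
Group by W:
  weight(W=1) = 1/8
  weight(W=2) = 1/8
Total weight = 1/8 + 1/8 = 1/4
P(W=1 | obs) = 1/8 / 1/4 = 1/2
P(W=2 | obs) = 1/8 / 1/4 = 1/2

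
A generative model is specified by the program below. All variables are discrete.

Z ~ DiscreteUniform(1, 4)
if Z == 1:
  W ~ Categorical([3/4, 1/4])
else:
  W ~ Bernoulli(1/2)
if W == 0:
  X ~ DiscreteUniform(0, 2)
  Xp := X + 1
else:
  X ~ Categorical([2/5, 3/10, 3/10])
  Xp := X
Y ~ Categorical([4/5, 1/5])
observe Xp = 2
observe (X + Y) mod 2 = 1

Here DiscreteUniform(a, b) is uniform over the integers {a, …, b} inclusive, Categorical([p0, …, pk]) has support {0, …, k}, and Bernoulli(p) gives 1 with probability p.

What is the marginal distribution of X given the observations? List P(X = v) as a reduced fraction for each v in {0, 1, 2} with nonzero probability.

P(X=1) = 40/47, P(X=2) = 7/47

Enumerate traces; 8 have nonzero weight after conditioning:
  (Z=1, W=0, X=1, Y=0) weight 1/20
  (Z=1, W=1, X=2, Y=1) weight 3/800
  (Z=2, W=0, X=1, Y=0) weight 1/30
  (Z=2, W=1, X=2, Y=1) weight 3/400
  (Z=3, W=0, X=1, Y=0) weight 1/30
  (Z=3, W=1, X=2, Y=1) weight 3/400
  (Z=4, W=0, X=1, Y=0) weight 1/30
  (Z=4, W=1, X=2, Y=1) weight 3/400
Group by X:
  weight(X=1) = 3/20
  weight(X=2) = 21/800
Total weight = 3/20 + 21/800 = 141/800
P(X=1 | obs) = 3/20 / 141/800 = 40/47
P(X=2 | obs) = 21/800 / 141/800 = 7/47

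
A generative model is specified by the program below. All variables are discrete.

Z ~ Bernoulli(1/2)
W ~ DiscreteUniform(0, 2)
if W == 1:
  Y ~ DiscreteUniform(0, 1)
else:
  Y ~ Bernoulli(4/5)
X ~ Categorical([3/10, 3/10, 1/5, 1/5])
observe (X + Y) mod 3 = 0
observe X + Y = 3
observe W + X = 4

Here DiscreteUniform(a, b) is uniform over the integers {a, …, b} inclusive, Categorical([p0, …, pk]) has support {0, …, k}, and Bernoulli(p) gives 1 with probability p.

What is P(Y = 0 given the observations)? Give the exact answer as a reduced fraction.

Enumerate traces; 4 have nonzero weight after conditioning:
  (Z=0, W=1, Y=0, X=3) weight 1/60
  (Z=0, W=2, Y=1, X=2) weight 2/75
  (Z=1, W=1, Y=0, X=3) weight 1/60
  (Z=1, W=2, Y=1, X=2) weight 2/75
Group by Y:
  weight(Y=0) = 1/30
  weight(Y=1) = 4/75
Total weight = 1/30 + 4/75 = 13/150
P(Y=0 | obs) = 1/30 / 13/150 = 5/13
P(Y=1 | obs) = 4/75 / 13/150 = 8/13

P(Y = 0 | obs) = 5/13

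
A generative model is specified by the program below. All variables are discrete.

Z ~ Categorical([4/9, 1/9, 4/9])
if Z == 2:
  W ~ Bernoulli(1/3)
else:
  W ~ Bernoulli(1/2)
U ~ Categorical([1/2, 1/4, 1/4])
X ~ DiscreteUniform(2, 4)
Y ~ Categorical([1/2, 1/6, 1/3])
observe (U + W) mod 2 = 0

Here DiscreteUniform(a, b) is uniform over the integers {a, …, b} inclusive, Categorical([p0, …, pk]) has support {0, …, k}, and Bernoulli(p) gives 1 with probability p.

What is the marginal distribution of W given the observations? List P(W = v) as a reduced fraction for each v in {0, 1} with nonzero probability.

Enumerate traces; 81 have nonzero weight after conditioning:
  (Z=0, W=0, U=0, X=2, Y=0) weight 1/54
  (Z=0, W=0, U=0, X=2, Y=1) weight 1/162
  (Z=0, W=0, U=0, X=2, Y=2) weight 1/81
  (Z=0, W=0, U=0, X=3, Y=0) weight 1/54
  (Z=0, W=0, U=0, X=3, Y=1) weight 1/162
  (Z=0, W=0, U=0, X=3, Y=2) weight 1/81
  (Z=0, W=0, U=0, X=4, Y=0) weight 1/54
  (Z=0, W=0, U=0, X=4, Y=1) weight 1/162
  (Z=0, W=1, U=1, X=2, Y=0) weight 1/108
  … 72 more
Group by W:
  weight(W=0) = 31/72
  weight(W=1) = 23/216
Total weight = 31/72 + 23/216 = 29/54
P(W=0 | obs) = 31/72 / 29/54 = 93/116
P(W=1 | obs) = 23/216 / 29/54 = 23/116

P(W=0) = 93/116, P(W=1) = 23/116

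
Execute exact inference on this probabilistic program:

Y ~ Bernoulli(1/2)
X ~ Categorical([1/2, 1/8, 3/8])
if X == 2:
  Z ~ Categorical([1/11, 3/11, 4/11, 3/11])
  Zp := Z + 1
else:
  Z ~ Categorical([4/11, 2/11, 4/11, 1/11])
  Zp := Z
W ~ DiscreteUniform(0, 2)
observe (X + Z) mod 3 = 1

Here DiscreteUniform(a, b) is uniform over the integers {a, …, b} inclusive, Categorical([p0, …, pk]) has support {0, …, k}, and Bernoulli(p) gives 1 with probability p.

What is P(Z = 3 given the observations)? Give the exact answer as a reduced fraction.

Enumerate traces; 24 have nonzero weight after conditioning:
  (Y=0, X=0, Z=1, W=0) weight 1/66
  (Y=0, X=0, Z=1, W=1) weight 1/66
  (Y=0, X=0, Z=1, W=2) weight 1/66
  (Y=0, X=1, Z=0, W=0) weight 1/132
  (Y=0, X=1, Z=0, W=1) weight 1/132
  (Y=0, X=1, Z=0, W=2) weight 1/132
  (Y=0, X=1, Z=3, W=0) weight 1/528
  (Y=0, X=1, Z=3, W=1) weight 1/528
  (Y=0, X=2, Z=2, W=0) weight 1/44
  … 15 more
Group by Z:
  weight(Z=0) = 1/22
  weight(Z=1) = 1/11
  weight(Z=2) = 3/22
  weight(Z=3) = 1/88
Total weight = 1/22 + 1/11 + 3/22 + 1/88 = 25/88
P(Z=0 | obs) = 1/22 / 25/88 = 4/25
P(Z=1 | obs) = 1/11 / 25/88 = 8/25
P(Z=2 | obs) = 3/22 / 25/88 = 12/25
P(Z=3 | obs) = 1/88 / 25/88 = 1/25

P(Z = 3 | obs) = 1/25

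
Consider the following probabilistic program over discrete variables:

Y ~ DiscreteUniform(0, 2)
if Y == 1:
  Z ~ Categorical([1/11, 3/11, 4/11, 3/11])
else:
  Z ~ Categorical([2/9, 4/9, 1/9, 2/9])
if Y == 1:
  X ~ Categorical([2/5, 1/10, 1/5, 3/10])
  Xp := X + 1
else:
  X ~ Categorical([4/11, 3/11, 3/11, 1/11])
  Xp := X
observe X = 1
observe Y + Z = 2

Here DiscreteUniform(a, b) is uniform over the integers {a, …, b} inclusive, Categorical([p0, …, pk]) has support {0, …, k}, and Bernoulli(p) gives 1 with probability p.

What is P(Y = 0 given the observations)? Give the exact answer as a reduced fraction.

Enumerate traces; 3 have nonzero weight after conditioning:
  (Y=0, Z=2, X=1) weight 1/99
  (Y=1, Z=1, X=1) weight 1/110
  (Y=2, Z=0, X=1) weight 2/99
Group by Y:
  weight(Y=0) = 1/99
  weight(Y=1) = 1/110
  weight(Y=2) = 2/99
Total weight = 1/99 + 1/110 + 2/99 = 13/330
P(Y=0 | obs) = 1/99 / 13/330 = 10/39
P(Y=1 | obs) = 1/110 / 13/330 = 3/13
P(Y=2 | obs) = 2/99 / 13/330 = 20/39

P(Y = 0 | obs) = 10/39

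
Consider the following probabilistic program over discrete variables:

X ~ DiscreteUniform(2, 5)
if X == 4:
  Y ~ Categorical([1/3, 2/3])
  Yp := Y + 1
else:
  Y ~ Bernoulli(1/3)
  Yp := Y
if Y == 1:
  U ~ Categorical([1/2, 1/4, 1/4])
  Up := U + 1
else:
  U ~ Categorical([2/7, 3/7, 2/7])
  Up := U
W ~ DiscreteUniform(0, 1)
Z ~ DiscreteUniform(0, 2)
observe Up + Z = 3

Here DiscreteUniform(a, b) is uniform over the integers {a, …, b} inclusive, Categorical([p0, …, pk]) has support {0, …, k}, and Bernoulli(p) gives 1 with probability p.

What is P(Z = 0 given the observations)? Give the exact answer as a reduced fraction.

P(Z = 0 | obs) = 1/8

Enumerate traces; 40 have nonzero weight after conditioning:
  (X=2, Y=0, U=1, W=0, Z=2) weight 1/84
  (X=2, Y=0, U=1, W=1, Z=2) weight 1/84
  (X=2, Y=0, U=2, W=0, Z=1) weight 1/126
  (X=2, Y=0, U=2, W=1, Z=1) weight 1/126
  (X=2, Y=1, U=0, W=0, Z=2) weight 1/144
  (X=2, Y=1, U=0, W=1, Z=2) weight 1/144
  (X=2, Y=1, U=1, W=0, Z=1) weight 1/288
  (X=2, Y=1, U=1, W=1, Z=1) weight 1/288
  (X=2, Y=1, U=2, W=0, Z=0) weight 1/288
  … 31 more
Group by Z:
  weight(Z=0) = 5/144
  weight(Z=1) = 13/144
  weight(Z=2) = 11/72
Total weight = 5/144 + 13/144 + 11/72 = 5/18
P(Z=0 | obs) = 5/144 / 5/18 = 1/8
P(Z=1 | obs) = 13/144 / 5/18 = 13/40
P(Z=2 | obs) = 11/72 / 5/18 = 11/20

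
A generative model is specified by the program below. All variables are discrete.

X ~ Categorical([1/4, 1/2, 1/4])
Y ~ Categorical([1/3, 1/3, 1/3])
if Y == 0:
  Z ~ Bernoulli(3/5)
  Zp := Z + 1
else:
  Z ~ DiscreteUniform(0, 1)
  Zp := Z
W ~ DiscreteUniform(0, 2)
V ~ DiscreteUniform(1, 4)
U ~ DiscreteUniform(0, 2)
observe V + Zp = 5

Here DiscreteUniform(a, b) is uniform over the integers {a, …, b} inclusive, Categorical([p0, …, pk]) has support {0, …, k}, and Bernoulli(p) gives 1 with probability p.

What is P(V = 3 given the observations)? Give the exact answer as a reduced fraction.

P(V = 3 | obs) = 3/10

Enumerate traces; 108 have nonzero weight after conditioning:
  (X=0, Y=0, Z=0, W=0, V=4, U=0) weight 1/1080
  (X=0, Y=0, Z=0, W=0, V=4, U=1) weight 1/1080
  (X=0, Y=0, Z=0, W=0, V=4, U=2) weight 1/1080
  (X=0, Y=0, Z=0, W=1, V=4, U=0) weight 1/1080
  (X=0, Y=0, Z=0, W=1, V=4, U=1) weight 1/1080
  (X=0, Y=0, Z=0, W=1, V=4, U=2) weight 1/1080
  (X=0, Y=0, Z=0, W=2, V=4, U=0) weight 1/1080
  (X=0, Y=0, Z=0, W=2, V=4, U=1) weight 1/1080
  (X=0, Y=0, Z=1, W=0, V=3, U=0) weight 1/720
  … 99 more
Group by V:
  weight(V=3) = 1/20
  weight(V=4) = 7/60
Total weight = 1/20 + 7/60 = 1/6
P(V=3 | obs) = 1/20 / 1/6 = 3/10
P(V=4 | obs) = 7/60 / 1/6 = 7/10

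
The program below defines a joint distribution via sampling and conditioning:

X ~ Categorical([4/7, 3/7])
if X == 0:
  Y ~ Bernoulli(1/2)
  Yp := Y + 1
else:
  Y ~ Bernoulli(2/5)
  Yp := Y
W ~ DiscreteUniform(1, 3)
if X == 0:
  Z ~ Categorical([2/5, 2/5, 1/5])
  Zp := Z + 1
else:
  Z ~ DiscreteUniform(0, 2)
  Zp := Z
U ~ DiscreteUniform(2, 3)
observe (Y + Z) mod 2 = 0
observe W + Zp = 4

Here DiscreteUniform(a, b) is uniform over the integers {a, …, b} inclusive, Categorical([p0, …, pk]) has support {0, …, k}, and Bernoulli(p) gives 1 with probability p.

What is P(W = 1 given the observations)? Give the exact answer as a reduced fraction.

Enumerate traces; 10 have nonzero weight after conditioning:
  (X=0, Y=0, W=1, Z=2, U=2) weight 1/105
  (X=0, Y=0, W=1, Z=2, U=3) weight 1/105
  (X=0, Y=0, W=3, Z=0, U=2) weight 2/105
  (X=0, Y=0, W=3, Z=0, U=3) weight 2/105
  (X=0, Y=1, W=2, Z=1, U=2) weight 2/105
  (X=0, Y=1, W=2, Z=1, U=3) weight 2/105
  (X=1, Y=0, W=2, Z=2, U=2) weight 1/70
  (X=1, Y=0, W=2, Z=2, U=3) weight 1/70
  … 2 more
Group by W:
  weight(W=1) = 2/105
  weight(W=2) = 1/15
  weight(W=3) = 2/35
Total weight = 2/105 + 1/15 + 2/35 = 1/7
P(W=1 | obs) = 2/105 / 1/7 = 2/15
P(W=2 | obs) = 1/15 / 1/7 = 7/15
P(W=3 | obs) = 2/35 / 1/7 = 2/5

P(W = 1 | obs) = 2/15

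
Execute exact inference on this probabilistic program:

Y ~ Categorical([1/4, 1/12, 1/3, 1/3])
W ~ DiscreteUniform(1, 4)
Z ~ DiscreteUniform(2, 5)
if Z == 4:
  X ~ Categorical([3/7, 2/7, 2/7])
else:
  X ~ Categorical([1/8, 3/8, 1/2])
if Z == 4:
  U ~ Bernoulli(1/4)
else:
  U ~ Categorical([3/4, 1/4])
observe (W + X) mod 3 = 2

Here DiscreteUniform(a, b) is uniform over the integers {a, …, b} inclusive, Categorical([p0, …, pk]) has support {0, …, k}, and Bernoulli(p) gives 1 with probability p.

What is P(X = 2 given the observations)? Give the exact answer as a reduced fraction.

P(X = 2 | obs) = 100/303

Enumerate traces; 128 have nonzero weight after conditioning:
  (Y=0, W=1, Z=2, X=1, U=0) weight 9/2048
  (Y=0, W=1, Z=2, X=1, U=1) weight 3/2048
  (Y=0, W=1, Z=3, X=1, U=0) weight 9/2048
  (Y=0, W=1, Z=3, X=1, U=1) weight 3/2048
  (Y=0, W=1, Z=4, X=1, U=0) weight 3/896
  (Y=0, W=1, Z=4, X=1, U=1) weight 1/896
  (Y=0, W=1, Z=5, X=1, U=0) weight 9/2048
  (Y=0, W=1, Z=5, X=1, U=1) weight 3/2048
  (Y=0, W=2, Z=2, X=0, U=0) weight 3/2048
  (Y=0, W=3, Z=2, X=2, U=0) weight 3/512
  … 118 more
Group by X:
  weight(X=0) = 45/896
  weight(X=1) = 79/448
  weight(X=2) = 25/224
Total weight = 45/896 + 79/448 + 25/224 = 303/896
P(X=0 | obs) = 45/896 / 303/896 = 15/101
P(X=1 | obs) = 79/448 / 303/896 = 158/303
P(X=2 | obs) = 25/224 / 303/896 = 100/303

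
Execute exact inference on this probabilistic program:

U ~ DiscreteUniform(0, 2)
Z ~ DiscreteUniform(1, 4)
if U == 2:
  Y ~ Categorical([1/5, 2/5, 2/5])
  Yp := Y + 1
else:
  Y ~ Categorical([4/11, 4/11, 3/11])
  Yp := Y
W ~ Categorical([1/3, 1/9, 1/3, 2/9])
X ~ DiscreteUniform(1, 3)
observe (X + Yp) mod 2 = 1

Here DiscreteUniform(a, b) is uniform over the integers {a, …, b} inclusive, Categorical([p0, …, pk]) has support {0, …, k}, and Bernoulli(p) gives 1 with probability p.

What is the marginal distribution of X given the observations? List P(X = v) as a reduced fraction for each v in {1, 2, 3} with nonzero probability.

Enumerate traces; 224 have nonzero weight after conditioning:
  (U=0, Z=1, Y=0, W=0, X=1) weight 1/297
  (U=0, Z=1, Y=0, W=0, X=3) weight 1/297
  (U=0, Z=1, Y=0, W=1, X=1) weight 1/891
  (U=0, Z=1, Y=0, W=1, X=3) weight 1/891
  (U=0, Z=1, Y=0, W=2, X=1) weight 1/297
  (U=0, Z=1, Y=0, W=2, X=3) weight 1/297
  (U=0, Z=1, Y=0, W=3, X=1) weight 2/891
  (U=0, Z=1, Y=0, W=3, X=3) weight 2/891
  (U=0, Z=1, Y=1, W=0, X=2) weight 1/297
  … 215 more
Group by X:
  weight(X=1) = 92/495
  weight(X=2) = 73/495
  weight(X=3) = 92/495
Total weight = 92/495 + 73/495 + 92/495 = 257/495
P(X=1 | obs) = 92/495 / 257/495 = 92/257
P(X=2 | obs) = 73/495 / 257/495 = 73/257
P(X=3 | obs) = 92/495 / 257/495 = 92/257

P(X=1) = 92/257, P(X=2) = 73/257, P(X=3) = 92/257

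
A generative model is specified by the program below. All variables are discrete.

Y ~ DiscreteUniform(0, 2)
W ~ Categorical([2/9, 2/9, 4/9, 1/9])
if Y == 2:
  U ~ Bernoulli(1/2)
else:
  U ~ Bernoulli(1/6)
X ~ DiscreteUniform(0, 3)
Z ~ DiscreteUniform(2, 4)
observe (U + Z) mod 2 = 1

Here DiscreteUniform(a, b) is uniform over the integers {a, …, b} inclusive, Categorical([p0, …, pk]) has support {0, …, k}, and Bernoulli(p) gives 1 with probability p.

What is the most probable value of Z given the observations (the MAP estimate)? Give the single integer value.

Enumerate traces; 144 have nonzero weight after conditioning:
  (Y=0, W=0, U=0, X=0, Z=3) weight 5/972
  (Y=0, W=0, U=0, X=1, Z=3) weight 5/972
  (Y=0, W=0, U=0, X=2, Z=3) weight 5/972
  (Y=0, W=0, U=0, X=3, Z=3) weight 5/972
  (Y=0, W=0, U=1, X=0, Z=2) weight 1/972
  (Y=0, W=0, U=1, X=0, Z=4) weight 1/972
  (Y=0, W=0, U=1, X=1, Z=2) weight 1/972
  (Y=0, W=0, U=1, X=1, Z=4) weight 1/972
  … 136 more
Group by Z:
  weight(Z=2) = 5/54
  weight(Z=3) = 13/54
  weight(Z=4) = 5/54
Total weight = 5/54 + 13/54 + 5/54 = 23/54
P(Z=2 | obs) = 5/54 / 23/54 = 5/23
P(Z=3 | obs) = 13/54 / 23/54 = 13/23
P(Z=4 | obs) = 5/54 / 23/54 = 5/23
argmax = 3

argmax_v P(Z = v | obs) = 3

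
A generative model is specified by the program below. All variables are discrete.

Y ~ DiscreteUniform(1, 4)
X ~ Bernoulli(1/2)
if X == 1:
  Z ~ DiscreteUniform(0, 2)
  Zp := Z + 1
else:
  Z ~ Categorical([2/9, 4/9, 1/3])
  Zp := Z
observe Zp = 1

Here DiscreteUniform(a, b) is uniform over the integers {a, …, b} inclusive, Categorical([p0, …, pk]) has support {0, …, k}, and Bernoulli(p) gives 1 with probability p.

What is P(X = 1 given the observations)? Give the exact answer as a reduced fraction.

P(X = 1 | obs) = 3/7

Enumerate traces; 8 have nonzero weight after conditioning:
  (Y=1, X=0, Z=1) weight 1/18
  (Y=1, X=1, Z=0) weight 1/24
  (Y=2, X=0, Z=1) weight 1/18
  (Y=2, X=1, Z=0) weight 1/24
  (Y=3, X=0, Z=1) weight 1/18
  (Y=3, X=1, Z=0) weight 1/24
  (Y=4, X=0, Z=1) weight 1/18
  (Y=4, X=1, Z=0) weight 1/24
Group by X:
  weight(X=0) = 2/9
  weight(X=1) = 1/6
Total weight = 2/9 + 1/6 = 7/18
P(X=0 | obs) = 2/9 / 7/18 = 4/7
P(X=1 | obs) = 1/6 / 7/18 = 3/7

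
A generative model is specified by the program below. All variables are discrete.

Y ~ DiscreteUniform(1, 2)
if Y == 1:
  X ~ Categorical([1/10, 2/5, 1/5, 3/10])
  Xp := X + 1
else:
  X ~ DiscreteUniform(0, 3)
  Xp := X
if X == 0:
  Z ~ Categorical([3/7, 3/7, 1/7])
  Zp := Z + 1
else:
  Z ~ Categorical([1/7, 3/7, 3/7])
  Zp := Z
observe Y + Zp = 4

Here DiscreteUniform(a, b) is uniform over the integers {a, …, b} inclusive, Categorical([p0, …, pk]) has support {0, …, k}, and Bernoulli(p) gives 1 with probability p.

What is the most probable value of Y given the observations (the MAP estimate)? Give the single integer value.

Enumerate traces; 5 have nonzero weight after conditioning:
  (Y=1, X=0, Z=2) weight 1/140
  (Y=2, X=0, Z=1) weight 3/56
  (Y=2, X=1, Z=2) weight 3/56
  (Y=2, X=2, Z=2) weight 3/56
  (Y=2, X=3, Z=2) weight 3/56
Group by Y:
  weight(Y=1) = 1/140
  weight(Y=2) = 3/14
Total weight = 1/140 + 3/14 = 31/140
P(Y=1 | obs) = 1/140 / 31/140 = 1/31
P(Y=2 | obs) = 3/14 / 31/140 = 30/31
argmax = 2

argmax_v P(Y = v | obs) = 2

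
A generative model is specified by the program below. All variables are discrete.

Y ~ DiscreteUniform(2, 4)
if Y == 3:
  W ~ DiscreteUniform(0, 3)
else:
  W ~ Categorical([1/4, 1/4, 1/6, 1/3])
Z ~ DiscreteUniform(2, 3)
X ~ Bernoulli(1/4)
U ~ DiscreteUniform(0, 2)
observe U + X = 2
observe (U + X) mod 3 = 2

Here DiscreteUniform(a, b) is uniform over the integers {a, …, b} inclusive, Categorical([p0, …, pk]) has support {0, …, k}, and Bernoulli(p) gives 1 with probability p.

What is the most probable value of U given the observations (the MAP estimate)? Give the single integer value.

argmax_v P(U = v | obs) = 2

Enumerate traces; 48 have nonzero weight after conditioning:
  (Y=2, W=0, Z=2, X=0, U=2) weight 1/96
  (Y=2, W=0, Z=2, X=1, U=1) weight 1/288
  (Y=2, W=0, Z=3, X=0, U=2) weight 1/96
  (Y=2, W=0, Z=3, X=1, U=1) weight 1/288
  (Y=2, W=1, Z=2, X=0, U=2) weight 1/96
  (Y=2, W=1, Z=2, X=1, U=1) weight 1/288
  (Y=2, W=1, Z=3, X=0, U=2) weight 1/96
  (Y=2, W=1, Z=3, X=1, U=1) weight 1/288
  … 40 more
Group by U:
  weight(U=1) = 1/12
  weight(U=2) = 1/4
Total weight = 1/12 + 1/4 = 1/3
P(U=1 | obs) = 1/12 / 1/3 = 1/4
P(U=2 | obs) = 1/4 / 1/3 = 3/4
argmax = 2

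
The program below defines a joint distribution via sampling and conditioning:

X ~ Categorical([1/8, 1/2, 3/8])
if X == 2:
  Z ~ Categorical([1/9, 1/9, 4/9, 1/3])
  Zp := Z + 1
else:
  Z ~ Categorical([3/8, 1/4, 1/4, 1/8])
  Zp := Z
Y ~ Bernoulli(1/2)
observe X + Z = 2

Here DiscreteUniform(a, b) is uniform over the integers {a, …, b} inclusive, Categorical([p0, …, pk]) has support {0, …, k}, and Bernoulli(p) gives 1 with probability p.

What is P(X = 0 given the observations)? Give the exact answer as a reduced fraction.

P(X = 0 | obs) = 3/19

Enumerate traces; 6 have nonzero weight after conditioning:
  (X=0, Z=2, Y=0) weight 1/64
  (X=0, Z=2, Y=1) weight 1/64
  (X=1, Z=1, Y=0) weight 1/16
  (X=1, Z=1, Y=1) weight 1/16
  (X=2, Z=0, Y=0) weight 1/48
  (X=2, Z=0, Y=1) weight 1/48
Group by X:
  weight(X=0) = 1/32
  weight(X=1) = 1/8
  weight(X=2) = 1/24
Total weight = 1/32 + 1/8 + 1/24 = 19/96
P(X=0 | obs) = 1/32 / 19/96 = 3/19
P(X=1 | obs) = 1/8 / 19/96 = 12/19
P(X=2 | obs) = 1/24 / 19/96 = 4/19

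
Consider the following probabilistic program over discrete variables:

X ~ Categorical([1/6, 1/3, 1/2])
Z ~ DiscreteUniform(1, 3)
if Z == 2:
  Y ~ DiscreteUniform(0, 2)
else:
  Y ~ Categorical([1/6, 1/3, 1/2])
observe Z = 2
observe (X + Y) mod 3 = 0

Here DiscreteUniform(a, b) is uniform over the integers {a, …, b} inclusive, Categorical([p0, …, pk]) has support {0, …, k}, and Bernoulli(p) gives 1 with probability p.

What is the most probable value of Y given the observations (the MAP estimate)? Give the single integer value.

Enumerate traces; 3 have nonzero weight after conditioning:
  (X=0, Z=2, Y=0) weight 1/54
  (X=1, Z=2, Y=2) weight 1/27
  (X=2, Z=2, Y=1) weight 1/18
Group by Y:
  weight(Y=0) = 1/54
  weight(Y=1) = 1/18
  weight(Y=2) = 1/27
Total weight = 1/54 + 1/18 + 1/27 = 1/9
P(Y=0 | obs) = 1/54 / 1/9 = 1/6
P(Y=1 | obs) = 1/18 / 1/9 = 1/2
P(Y=2 | obs) = 1/27 / 1/9 = 1/3
argmax = 1

argmax_v P(Y = v | obs) = 1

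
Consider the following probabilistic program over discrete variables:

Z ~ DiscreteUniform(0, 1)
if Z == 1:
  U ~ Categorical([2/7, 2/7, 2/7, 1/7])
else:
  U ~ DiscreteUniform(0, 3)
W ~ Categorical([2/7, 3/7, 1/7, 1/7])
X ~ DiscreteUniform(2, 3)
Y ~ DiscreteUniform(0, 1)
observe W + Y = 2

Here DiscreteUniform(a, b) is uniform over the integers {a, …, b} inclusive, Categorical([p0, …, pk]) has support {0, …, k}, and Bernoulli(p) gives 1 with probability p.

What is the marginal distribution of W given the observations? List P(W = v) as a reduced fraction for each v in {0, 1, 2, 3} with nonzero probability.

Enumerate traces; 32 have nonzero weight after conditioning:
  (Z=0, U=0, W=1, X=2, Y=1) weight 3/224
  (Z=0, U=0, W=1, X=3, Y=1) weight 3/224
  (Z=0, U=0, W=2, X=2, Y=0) weight 1/224
  (Z=0, U=0, W=2, X=3, Y=0) weight 1/224
  (Z=0, U=1, W=1, X=2, Y=1) weight 3/224
  (Z=0, U=1, W=1, X=3, Y=1) weight 3/224
  (Z=0, U=1, W=2, X=2, Y=0) weight 1/224
  (Z=0, U=1, W=2, X=3, Y=0) weight 1/224
  … 24 more
Group by W:
  weight(W=1) = 3/14
  weight(W=2) = 1/14
Total weight = 3/14 + 1/14 = 2/7
P(W=1 | obs) = 3/14 / 2/7 = 3/4
P(W=2 | obs) = 1/14 / 2/7 = 1/4

P(W=1) = 3/4, P(W=2) = 1/4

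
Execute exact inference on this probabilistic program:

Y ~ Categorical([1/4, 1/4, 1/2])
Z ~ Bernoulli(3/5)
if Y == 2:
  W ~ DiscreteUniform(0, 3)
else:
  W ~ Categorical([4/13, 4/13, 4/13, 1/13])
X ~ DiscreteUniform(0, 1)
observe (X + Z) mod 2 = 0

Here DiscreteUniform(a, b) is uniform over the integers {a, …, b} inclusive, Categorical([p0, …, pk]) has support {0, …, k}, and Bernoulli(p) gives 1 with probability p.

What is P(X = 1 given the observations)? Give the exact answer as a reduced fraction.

P(X = 1 | obs) = 3/5

Enumerate traces; 24 have nonzero weight after conditioning:
  (Y=0, Z=0, W=0, X=0) weight 1/65
  (Y=0, Z=0, W=1, X=0) weight 1/65
  (Y=0, Z=0, W=2, X=0) weight 1/65
  (Y=0, Z=0, W=3, X=0) weight 1/260
  (Y=0, Z=1, W=0, X=1) weight 3/130
  (Y=0, Z=1, W=1, X=1) weight 3/130
  (Y=0, Z=1, W=2, X=1) weight 3/130
  (Y=0, Z=1, W=3, X=1) weight 3/520
  … 16 more
Group by X:
  weight(X=0) = 1/5
  weight(X=1) = 3/10
Total weight = 1/5 + 3/10 = 1/2
P(X=0 | obs) = 1/5 / 1/2 = 2/5
P(X=1 | obs) = 3/10 / 1/2 = 3/5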